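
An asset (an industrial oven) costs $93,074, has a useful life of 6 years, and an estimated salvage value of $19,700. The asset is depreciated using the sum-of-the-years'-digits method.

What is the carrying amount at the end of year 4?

$30,182

Depreciable base = $93,074 − $19,700 = $73,374.
Sum of the years' digits = 6+5+4+3+2+1 = 21.
Year 1: $73,374 × 6/21 = $20,964. Book value $72,110.
Year 2: $73,374 × 5/21 = $17,470. Book value $54,640.
Year 3: $73,374 × 4/21 = $13,976. Book value $40,664.
Year 4: $73,374 × 3/21 = $10,482. Book value $30,182.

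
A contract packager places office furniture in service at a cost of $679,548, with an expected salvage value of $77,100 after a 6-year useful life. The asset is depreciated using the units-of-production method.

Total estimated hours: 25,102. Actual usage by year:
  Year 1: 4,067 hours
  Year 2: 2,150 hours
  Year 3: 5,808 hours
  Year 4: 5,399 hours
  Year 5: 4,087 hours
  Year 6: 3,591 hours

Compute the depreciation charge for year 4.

$129,576

Depreciable base = $679,548 − $77,100 = $602,448.
Rate = $602,448 / 25,102 hours = $24 per hour.
Year 1: 4,067 × $24 = $97,608. Book value $581,940.
Year 2: 2,150 × $24 = $51,600. Book value $530,340.
Year 3: 5,808 × $24 = $139,392. Book value $390,948.
Year 4: 5,399 × $24 = $129,576. Book value $261,372.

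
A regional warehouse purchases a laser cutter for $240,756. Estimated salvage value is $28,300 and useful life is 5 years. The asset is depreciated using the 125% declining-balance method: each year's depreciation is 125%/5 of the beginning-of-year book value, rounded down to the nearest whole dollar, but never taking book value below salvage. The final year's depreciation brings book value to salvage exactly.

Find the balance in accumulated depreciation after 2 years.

$105,330

Depreciable base = $240,756 − $28,300 = $212,456.
Year 1: ⌊$240,756 × 125%/5⌋ = $60,189. Book value $180,567.
Year 2: ⌊$180,567 × 125%/5⌋ = $45,141. Book value $135,426.
Accumulated through year 2 = $240,756 − $135,426 = $105,330.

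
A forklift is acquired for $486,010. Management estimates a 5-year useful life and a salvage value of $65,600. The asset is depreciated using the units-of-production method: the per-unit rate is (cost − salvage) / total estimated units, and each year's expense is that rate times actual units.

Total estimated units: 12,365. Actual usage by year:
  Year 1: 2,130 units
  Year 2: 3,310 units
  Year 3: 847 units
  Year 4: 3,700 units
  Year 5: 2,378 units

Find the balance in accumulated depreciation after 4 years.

$339,558

Depreciable base = $486,010 − $65,600 = $420,410.
Rate = $420,410 / 12,365 units = $34 per unit.
Year 1: 2,130 × $34 = $72,420. Book value $413,590.
Year 2: 3,310 × $34 = $112,540. Book value $301,050.
Year 3: 847 × $34 = $28,798. Book value $272,252.
Year 4: 3,700 × $34 = $125,800. Book value $146,452.
Accumulated through year 4 = $486,010 − $146,452 = $339,558.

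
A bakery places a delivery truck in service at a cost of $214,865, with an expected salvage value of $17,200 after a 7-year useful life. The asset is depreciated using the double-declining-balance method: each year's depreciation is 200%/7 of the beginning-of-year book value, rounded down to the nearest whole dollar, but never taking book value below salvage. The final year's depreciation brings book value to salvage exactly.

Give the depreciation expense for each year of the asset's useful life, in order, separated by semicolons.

$61,390; $43,850; $31,321; $22,372; $15,980; $11,414; $11,338

Depreciable base = $214,865 − $17,200 = $197,665.
Year 1: ⌊$214,865 × 200%/7⌋ = $61,390. Book value $153,475.
Year 2: ⌊$153,475 × 200%/7⌋ = $43,850. Book value $109,625.
Year 3: ⌊$109,625 × 200%/7⌋ = $31,321. Book value $78,304.
Year 4: ⌊$78,304 × 200%/7⌋ = $22,372. Book value $55,932.
Year 5: ⌊$55,932 × 200%/7⌋ = $15,980. Book value $39,952.
Year 6: ⌊$39,952 × 200%/7⌋ = $11,414. Book value $28,538.
Year 7 (final): $28,538 − $17,200 = $11,338. Book value $17,200.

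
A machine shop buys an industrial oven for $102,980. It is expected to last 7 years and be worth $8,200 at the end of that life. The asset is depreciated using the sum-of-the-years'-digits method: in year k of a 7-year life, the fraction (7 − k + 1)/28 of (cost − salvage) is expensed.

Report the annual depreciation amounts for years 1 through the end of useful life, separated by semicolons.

$23,695; $20,310; $16,925; $13,540; $10,155; $6,770; $3,385

Depreciable base = $102,980 − $8,200 = $94,780.
Sum of the years' digits = 7+6+5+4+3+2+1 = 28.
Year 1: $94,780 × 7/28 = $23,695. Book value $79,285.
Year 2: $94,780 × 6/28 = $20,310. Book value $58,975.
Year 3: $94,780 × 5/28 = $16,925. Book value $42,050.
Year 4: $94,780 × 4/28 = $13,540. Book value $28,510.
Year 5: $94,780 × 3/28 = $10,155. Book value $18,355.
Year 6: $94,780 × 2/28 = $6,770. Book value $11,585.
Year 7: $94,780 × 1/28 = $3,385. Book value $8,200.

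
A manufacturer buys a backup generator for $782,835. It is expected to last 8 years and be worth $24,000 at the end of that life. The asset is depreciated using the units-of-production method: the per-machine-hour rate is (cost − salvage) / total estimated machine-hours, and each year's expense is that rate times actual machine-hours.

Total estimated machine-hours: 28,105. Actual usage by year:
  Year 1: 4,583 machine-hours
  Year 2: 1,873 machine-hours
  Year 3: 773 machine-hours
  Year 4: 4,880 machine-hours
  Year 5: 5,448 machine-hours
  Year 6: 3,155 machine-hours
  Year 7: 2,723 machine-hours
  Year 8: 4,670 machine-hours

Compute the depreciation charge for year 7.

$73,521

Depreciable base = $782,835 − $24,000 = $758,835.
Rate = $758,835 / 28,105 machine-hours = $27 per machine-hour.
Year 1: 4,583 × $27 = $123,741. Book value $659,094.
Year 2: 1,873 × $27 = $50,571. Book value $608,523.
Year 3: 773 × $27 = $20,871. Book value $587,652.
Year 4: 4,880 × $27 = $131,760. Book value $455,892.
Year 5: 5,448 × $27 = $147,096. Book value $308,796.
Year 6: 3,155 × $27 = $85,185. Book value $223,611.
Year 7: 2,723 × $27 = $73,521. Book value $150,090.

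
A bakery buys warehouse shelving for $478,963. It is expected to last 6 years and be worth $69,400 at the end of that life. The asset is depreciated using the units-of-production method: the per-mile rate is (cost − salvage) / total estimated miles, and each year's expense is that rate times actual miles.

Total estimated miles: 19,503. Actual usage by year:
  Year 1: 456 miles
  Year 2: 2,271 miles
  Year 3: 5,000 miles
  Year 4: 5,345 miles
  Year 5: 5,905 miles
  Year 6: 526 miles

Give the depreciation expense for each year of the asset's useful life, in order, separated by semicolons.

$9,576; $47,691; $105,000; $112,245; $124,005; $11,046

Depreciable base = $478,963 − $69,400 = $409,563.
Rate = $409,563 / 19,503 miles = $21 per mile.
Year 1: 456 × $21 = $9,576. Book value $469,387.
Year 2: 2,271 × $21 = $47,691. Book value $421,696.
Year 3: 5,000 × $21 = $105,000. Book value $316,696.
Year 4: 5,345 × $21 = $112,245. Book value $204,451.
Year 5: 5,905 × $21 = $124,005. Book value $80,446.
Year 6: 526 × $21 = $11,046. Book value $69,400.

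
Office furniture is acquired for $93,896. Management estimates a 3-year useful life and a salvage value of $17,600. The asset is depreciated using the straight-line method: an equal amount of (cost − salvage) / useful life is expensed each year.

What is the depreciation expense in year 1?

Depreciable base = $93,896 − $17,600 = $76,296.
Annual expense = $76,296 / 3 = $25,432.

$25,432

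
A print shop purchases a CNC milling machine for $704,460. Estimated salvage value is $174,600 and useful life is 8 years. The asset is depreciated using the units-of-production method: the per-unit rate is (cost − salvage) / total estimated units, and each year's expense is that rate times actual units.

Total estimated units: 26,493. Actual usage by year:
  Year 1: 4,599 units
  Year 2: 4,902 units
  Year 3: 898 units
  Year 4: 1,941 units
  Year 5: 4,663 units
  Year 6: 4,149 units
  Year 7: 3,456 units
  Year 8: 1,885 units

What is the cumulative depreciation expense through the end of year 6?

$423,040

Depreciable base = $704,460 − $174,600 = $529,860.
Rate = $529,860 / 26,493 units = $20 per unit.
Year 1: 4,599 × $20 = $91,980. Book value $612,480.
Year 2: 4,902 × $20 = $98,040. Book value $514,440.
Year 3: 898 × $20 = $17,960. Book value $496,480.
Year 4: 1,941 × $20 = $38,820. Book value $457,660.
Year 5: 4,663 × $20 = $93,260. Book value $364,400.
Year 6: 4,149 × $20 = $82,980. Book value $281,420.
Accumulated through year 6 = $704,460 − $281,420 = $423,040.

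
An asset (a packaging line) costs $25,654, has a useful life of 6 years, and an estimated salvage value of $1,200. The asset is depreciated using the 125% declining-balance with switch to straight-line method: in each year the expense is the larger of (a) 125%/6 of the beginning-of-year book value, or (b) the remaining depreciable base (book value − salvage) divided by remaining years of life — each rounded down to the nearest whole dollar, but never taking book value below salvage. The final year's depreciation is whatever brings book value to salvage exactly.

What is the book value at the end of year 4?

$8,640

Depreciable base = $25,654 − $1,200 = $24,454.
Year 1: DB = ⌊$25,654 × 125%/6⌋ = $5,344; SL = ⌊$24,454/6⌋ = $4,075 → take DB $5,344. Book value $20,310.
Year 2: DB = ⌊$20,310 × 125%/6⌋ = $4,231; SL = ⌊$19,110/5⌋ = $3,822 → take DB $4,231. Book value $16,079.
Year 3: DB = ⌊$16,079 × 125%/6⌋ = $3,349; SL = ⌊$14,879/4⌋ = $3,719 → take SL $3,719. Book value $12,360.
Year 4: DB = ⌊$12,360 × 125%/6⌋ = $2,575; SL = ⌊$11,160/3⌋ = $3,720 → take SL $3,720. Book value $8,640.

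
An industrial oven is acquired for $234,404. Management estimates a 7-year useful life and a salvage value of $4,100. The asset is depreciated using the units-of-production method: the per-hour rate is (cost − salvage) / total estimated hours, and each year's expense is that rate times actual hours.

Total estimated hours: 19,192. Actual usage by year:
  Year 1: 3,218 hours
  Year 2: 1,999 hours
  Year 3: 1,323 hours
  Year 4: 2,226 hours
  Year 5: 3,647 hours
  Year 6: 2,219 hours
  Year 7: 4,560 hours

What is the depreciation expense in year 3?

Depreciable base = $234,404 − $4,100 = $230,304.
Rate = $230,304 / 19,192 hours = $12 per hour.
Year 1: 3,218 × $12 = $38,616. Book value $195,788.
Year 2: 1,999 × $12 = $23,988. Book value $171,800.
Year 3: 1,323 × $12 = $15,876. Book value $155,924.

$15,876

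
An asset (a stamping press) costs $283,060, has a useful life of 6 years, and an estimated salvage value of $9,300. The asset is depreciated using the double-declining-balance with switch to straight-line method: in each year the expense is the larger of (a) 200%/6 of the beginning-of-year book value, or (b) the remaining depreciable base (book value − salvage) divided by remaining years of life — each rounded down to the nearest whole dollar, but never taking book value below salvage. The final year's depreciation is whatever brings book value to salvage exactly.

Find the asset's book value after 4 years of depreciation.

$55,914

Depreciable base = $283,060 − $9,300 = $273,760.
Year 1: DB = ⌊$283,060 × 200%/6⌋ = $94,353; SL = ⌊$273,760/6⌋ = $45,626 → take DB $94,353. Book value $188,707.
Year 2: DB = ⌊$188,707 × 200%/6⌋ = $62,902; SL = ⌊$179,407/5⌋ = $35,881 → take DB $62,902. Book value $125,805.
Year 3: DB = ⌊$125,805 × 200%/6⌋ = $41,935; SL = ⌊$116,505/4⌋ = $29,126 → take DB $41,935. Book value $83,870.
Year 4: DB = ⌊$83,870 × 200%/6⌋ = $27,956; SL = ⌊$74,570/3⌋ = $24,856 → take DB $27,956. Book value $55,914.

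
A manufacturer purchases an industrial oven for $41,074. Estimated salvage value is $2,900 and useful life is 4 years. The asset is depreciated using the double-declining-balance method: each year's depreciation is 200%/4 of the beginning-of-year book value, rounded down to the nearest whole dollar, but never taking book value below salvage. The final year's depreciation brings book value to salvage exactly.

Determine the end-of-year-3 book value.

Depreciable base = $41,074 − $2,900 = $38,174.
Year 1: ⌊$41,074 × 200%/4⌋ = $20,537. Book value $20,537.
Year 2: ⌊$20,537 × 200%/4⌋ = $10,268. Book value $10,269.
Year 3: ⌊$10,269 × 200%/4⌋ = $5,134. Book value $5,135.

$5,135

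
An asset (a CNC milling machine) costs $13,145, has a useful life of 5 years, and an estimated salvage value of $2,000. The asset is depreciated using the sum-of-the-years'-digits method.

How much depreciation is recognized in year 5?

$743

Depreciable base = $13,145 − $2,000 = $11,145.
Sum of the years' digits = 5+4+3+2+1 = 15.
Year 1: $11,145 × 5/15 = $3,715. Book value $9,430.
Year 2: $11,145 × 4/15 = $2,972. Book value $6,458.
Year 3: $11,145 × 3/15 = $2,229. Book value $4,229.
Year 4: $11,145 × 2/15 = $1,486. Book value $2,743.
Year 5: $11,145 × 1/15 = $743. Book value $2,000.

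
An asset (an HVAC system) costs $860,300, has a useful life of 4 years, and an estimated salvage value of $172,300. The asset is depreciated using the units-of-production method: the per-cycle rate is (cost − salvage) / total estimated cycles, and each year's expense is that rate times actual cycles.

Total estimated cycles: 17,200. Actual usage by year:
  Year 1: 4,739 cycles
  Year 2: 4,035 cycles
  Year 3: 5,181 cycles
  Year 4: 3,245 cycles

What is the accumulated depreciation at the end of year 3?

Depreciable base = $860,300 − $172,300 = $688,000.
Rate = $688,000 / 17,200 cycles = $40 per cycle.
Year 1: 4,739 × $40 = $189,560. Book value $670,740.
Year 2: 4,035 × $40 = $161,400. Book value $509,340.
Year 3: 5,181 × $40 = $207,240. Book value $302,100.
Accumulated through year 3 = $860,300 − $302,100 = $558,200.

$558,200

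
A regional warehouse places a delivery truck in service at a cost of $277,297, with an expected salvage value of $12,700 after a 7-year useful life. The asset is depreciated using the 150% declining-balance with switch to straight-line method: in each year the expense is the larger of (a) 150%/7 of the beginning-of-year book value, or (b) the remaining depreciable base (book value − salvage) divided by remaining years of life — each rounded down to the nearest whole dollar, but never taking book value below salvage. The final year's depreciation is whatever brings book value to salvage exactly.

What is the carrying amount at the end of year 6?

Depreciable base = $277,297 − $12,700 = $264,597.
Year 1: DB = ⌊$277,297 × 150%/7⌋ = $59,420; SL = ⌊$264,597/7⌋ = $37,799 → take DB $59,420. Book value $217,877.
Year 2: DB = ⌊$217,877 × 150%/7⌋ = $46,687; SL = ⌊$205,177/6⌋ = $34,196 → take DB $46,687. Book value $171,190.
Year 3: DB = ⌊$171,190 × 150%/7⌋ = $36,683; SL = ⌊$158,490/5⌋ = $31,698 → take DB $36,683. Book value $134,507.
Year 4: DB = ⌊$134,507 × 150%/7⌋ = $28,822; SL = ⌊$121,807/4⌋ = $30,451 → take SL $30,451. Book value $104,056.
Year 5: DB = ⌊$104,056 × 150%/7⌋ = $22,297; SL = ⌊$91,356/3⌋ = $30,452 → take SL $30,452. Book value $73,604.
Year 6: DB = ⌊$73,604 × 150%/7⌋ = $15,772; SL = ⌊$60,904/2⌋ = $30,452 → take SL $30,452. Book value $43,152.

$43,152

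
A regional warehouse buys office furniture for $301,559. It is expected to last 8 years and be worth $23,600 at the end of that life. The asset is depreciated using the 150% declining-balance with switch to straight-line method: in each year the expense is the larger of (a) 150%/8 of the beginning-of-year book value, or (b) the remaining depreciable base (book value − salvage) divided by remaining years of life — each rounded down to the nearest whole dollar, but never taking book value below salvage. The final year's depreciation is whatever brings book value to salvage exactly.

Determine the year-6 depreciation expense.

$26,956

Depreciable base = $301,559 − $23,600 = $277,959.
Year 1: DB = ⌊$301,559 × 150%/8⌋ = $56,542; SL = ⌊$277,959/8⌋ = $34,744 → take DB $56,542. Book value $245,017.
Year 2: DB = ⌊$245,017 × 150%/8⌋ = $45,940; SL = ⌊$221,417/7⌋ = $31,631 → take DB $45,940. Book value $199,077.
Year 3: DB = ⌊$199,077 × 150%/8⌋ = $37,326; SL = ⌊$175,477/6⌋ = $29,246 → take DB $37,326. Book value $161,751.
Year 4: DB = ⌊$161,751 × 150%/8⌋ = $30,328; SL = ⌊$138,151/5⌋ = $27,630 → take DB $30,328. Book value $131,423.
Year 5: DB = ⌊$131,423 × 150%/8⌋ = $24,641; SL = ⌊$107,823/4⌋ = $26,955 → take SL $26,955. Book value $104,468.
Year 6: DB = ⌊$104,468 × 150%/8⌋ = $19,587; SL = ⌊$80,868/3⌋ = $26,956 → take SL $26,956. Book value $77,512.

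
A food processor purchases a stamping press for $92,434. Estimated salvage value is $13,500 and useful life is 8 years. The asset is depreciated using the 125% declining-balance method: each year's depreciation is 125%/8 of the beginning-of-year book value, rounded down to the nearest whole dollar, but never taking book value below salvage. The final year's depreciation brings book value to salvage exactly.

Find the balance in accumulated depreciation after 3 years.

Depreciable base = $92,434 − $13,500 = $78,934.
Year 1: ⌊$92,434 × 125%/8⌋ = $14,442. Book value $77,992.
Year 2: ⌊$77,992 × 125%/8⌋ = $12,186. Book value $65,806.
Year 3: ⌊$65,806 × 125%/8⌋ = $10,282. Book value $55,524.
Accumulated through year 3 = $92,434 − $55,524 = $36,910.

$36,910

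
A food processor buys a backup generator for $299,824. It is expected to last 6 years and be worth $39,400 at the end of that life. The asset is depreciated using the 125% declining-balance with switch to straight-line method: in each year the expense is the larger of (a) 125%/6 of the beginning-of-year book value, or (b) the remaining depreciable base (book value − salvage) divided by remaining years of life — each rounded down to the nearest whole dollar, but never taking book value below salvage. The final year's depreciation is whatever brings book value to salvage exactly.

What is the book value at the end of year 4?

$112,309

Depreciable base = $299,824 − $39,400 = $260,424.
Year 1: DB = ⌊$299,824 × 125%/6⌋ = $62,463; SL = ⌊$260,424/6⌋ = $43,404 → take DB $62,463. Book value $237,361.
Year 2: DB = ⌊$237,361 × 125%/6⌋ = $49,450; SL = ⌊$197,961/5⌋ = $39,592 → take DB $49,450. Book value $187,911.
Year 3: DB = ⌊$187,911 × 125%/6⌋ = $39,148; SL = ⌊$148,511/4⌋ = $37,127 → take DB $39,148. Book value $148,763.
Year 4: DB = ⌊$148,763 × 125%/6⌋ = $30,992; SL = ⌊$109,363/3⌋ = $36,454 → take SL $36,454. Book value $112,309.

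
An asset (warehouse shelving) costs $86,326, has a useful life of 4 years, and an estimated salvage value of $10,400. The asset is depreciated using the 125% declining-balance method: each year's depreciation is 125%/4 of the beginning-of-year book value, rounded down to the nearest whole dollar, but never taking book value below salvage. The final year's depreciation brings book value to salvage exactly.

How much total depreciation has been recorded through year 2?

$45,522

Depreciable base = $86,326 − $10,400 = $75,926.
Year 1: ⌊$86,326 × 125%/4⌋ = $26,976. Book value $59,350.
Year 2: ⌊$59,350 × 125%/4⌋ = $18,546. Book value $40,804.
Accumulated through year 2 = $86,326 − $40,804 = $45,522.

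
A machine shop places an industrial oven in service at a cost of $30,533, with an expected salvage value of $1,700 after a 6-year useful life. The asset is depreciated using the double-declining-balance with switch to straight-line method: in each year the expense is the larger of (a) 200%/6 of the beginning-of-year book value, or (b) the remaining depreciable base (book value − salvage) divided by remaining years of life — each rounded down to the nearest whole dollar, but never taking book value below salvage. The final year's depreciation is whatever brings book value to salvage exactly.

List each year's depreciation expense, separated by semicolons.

Depreciable base = $30,533 − $1,700 = $28,833.
Year 1: DB = ⌊$30,533 × 200%/6⌋ = $10,177; SL = ⌊$28,833/6⌋ = $4,805 → take DB $10,177. Book value $20,356.
Year 2: DB = ⌊$20,356 × 200%/6⌋ = $6,785; SL = ⌊$18,656/5⌋ = $3,731 → take DB $6,785. Book value $13,571.
Year 3: DB = ⌊$13,571 × 200%/6⌋ = $4,523; SL = ⌊$11,871/4⌋ = $2,967 → take DB $4,523. Book value $9,048.
Year 4: DB = ⌊$9,048 × 200%/6⌋ = $3,016; SL = ⌊$7,348/3⌋ = $2,449 → take DB $3,016. Book value $6,032.
Year 5: DB = ⌊$6,032 × 200%/6⌋ = $2,010; SL = ⌊$4,332/2⌋ = $2,166 → take SL $2,166. Book value $3,866.
Year 6 (final): $3,866 − $1,700 = $2,166. Book value $1,700.

$10,177; $6,785; $4,523; $3,016; $2,166; $2,166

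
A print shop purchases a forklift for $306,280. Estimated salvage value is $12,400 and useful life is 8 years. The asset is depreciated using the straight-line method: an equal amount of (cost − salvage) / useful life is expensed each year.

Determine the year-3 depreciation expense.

Depreciable base = $306,280 − $12,400 = $293,880.
Annual expense = $293,880 / 8 = $36,735.

$36,735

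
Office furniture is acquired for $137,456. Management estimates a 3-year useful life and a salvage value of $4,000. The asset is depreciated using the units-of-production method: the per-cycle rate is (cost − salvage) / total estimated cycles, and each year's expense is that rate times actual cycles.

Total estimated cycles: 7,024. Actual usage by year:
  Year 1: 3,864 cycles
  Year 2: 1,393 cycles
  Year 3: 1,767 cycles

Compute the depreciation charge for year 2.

$26,467

Depreciable base = $137,456 − $4,000 = $133,456.
Rate = $133,456 / 7,024 cycles = $19 per cycle.
Year 1: 3,864 × $19 = $73,416. Book value $64,040.
Year 2: 1,393 × $19 = $26,467. Book value $37,573.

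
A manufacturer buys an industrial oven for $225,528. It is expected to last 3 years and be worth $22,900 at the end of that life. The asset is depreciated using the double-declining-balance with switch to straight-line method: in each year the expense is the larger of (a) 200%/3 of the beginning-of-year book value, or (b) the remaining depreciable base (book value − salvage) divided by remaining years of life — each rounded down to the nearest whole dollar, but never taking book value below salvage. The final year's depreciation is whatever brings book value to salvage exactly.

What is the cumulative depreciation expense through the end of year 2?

Depreciable base = $225,528 − $22,900 = $202,628.
Year 1: DB = ⌊$225,528 × 200%/3⌋ = $150,352; SL = ⌊$202,628/3⌋ = $67,542 → take DB $150,352. Book value $75,176.
Year 2: DB = ⌊$75,176 × 200%/3⌋ = $50,117; SL = ⌊$52,276/2⌋ = $26,138 → take DB $50,117. Book value $25,059.
Accumulated through year 2 = $225,528 − $25,059 = $200,469.

$200,469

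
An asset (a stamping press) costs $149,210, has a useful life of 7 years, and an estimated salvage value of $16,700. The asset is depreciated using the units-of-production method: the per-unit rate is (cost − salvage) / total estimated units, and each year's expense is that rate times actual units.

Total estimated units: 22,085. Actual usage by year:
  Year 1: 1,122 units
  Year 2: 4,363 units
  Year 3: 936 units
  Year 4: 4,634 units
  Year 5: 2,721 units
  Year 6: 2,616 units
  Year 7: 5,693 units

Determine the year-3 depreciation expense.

$5,616

Depreciable base = $149,210 − $16,700 = $132,510.
Rate = $132,510 / 22,085 units = $6 per unit.
Year 1: 1,122 × $6 = $6,732. Book value $142,478.
Year 2: 4,363 × $6 = $26,178. Book value $116,300.
Year 3: 936 × $6 = $5,616. Book value $110,684.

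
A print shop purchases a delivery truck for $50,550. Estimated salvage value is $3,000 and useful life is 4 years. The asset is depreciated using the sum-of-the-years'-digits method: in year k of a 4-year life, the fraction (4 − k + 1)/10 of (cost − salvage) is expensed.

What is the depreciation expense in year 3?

$9,510

Depreciable base = $50,550 − $3,000 = $47,550.
Sum of the years' digits = 4+3+2+1 = 10.
Year 1: $47,550 × 4/10 = $19,020. Book value $31,530.
Year 2: $47,550 × 3/10 = $14,265. Book value $17,265.
Year 3: $47,550 × 2/10 = $9,510. Book value $7,755.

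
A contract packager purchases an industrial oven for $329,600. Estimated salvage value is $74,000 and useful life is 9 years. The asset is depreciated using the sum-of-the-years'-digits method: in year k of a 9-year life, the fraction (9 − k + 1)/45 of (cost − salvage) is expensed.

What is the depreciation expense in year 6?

$22,720

Depreciable base = $329,600 − $74,000 = $255,600.
Sum of the years' digits = 9+8+7+6+5+4+3+2+1 = 45.
Year 1: $255,600 × 9/45 = $51,120. Book value $278,480.
Year 2: $255,600 × 8/45 = $45,440. Book value $233,040.
Year 3: $255,600 × 7/45 = $39,760. Book value $193,280.
Year 4: $255,600 × 6/45 = $34,080. Book value $159,200.
Year 5: $255,600 × 5/45 = $28,400. Book value $130,800.
Year 6: $255,600 × 4/45 = $22,720. Book value $108,080.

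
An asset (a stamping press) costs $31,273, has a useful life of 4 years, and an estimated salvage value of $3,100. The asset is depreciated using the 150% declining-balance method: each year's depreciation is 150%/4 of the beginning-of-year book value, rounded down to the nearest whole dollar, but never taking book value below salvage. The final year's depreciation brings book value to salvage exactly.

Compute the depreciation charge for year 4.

Depreciable base = $31,273 − $3,100 = $28,173.
Year 1: ⌊$31,273 × 150%/4⌋ = $11,727. Book value $19,546.
Year 2: ⌊$19,546 × 150%/4⌋ = $7,329. Book value $12,217.
Year 3: ⌊$12,217 × 150%/4⌋ = $4,581. Book value $7,636.
Year 4 (final): $7,636 − $3,100 = $4,536. Book value $3,100.

$4,536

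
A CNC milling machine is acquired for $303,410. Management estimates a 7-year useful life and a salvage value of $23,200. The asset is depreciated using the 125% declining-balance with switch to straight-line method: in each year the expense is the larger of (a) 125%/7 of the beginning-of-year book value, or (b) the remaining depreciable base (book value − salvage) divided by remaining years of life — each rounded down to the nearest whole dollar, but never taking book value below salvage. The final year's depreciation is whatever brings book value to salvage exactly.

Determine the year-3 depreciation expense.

$36,558

Depreciable base = $303,410 − $23,200 = $280,210.
Year 1: DB = ⌊$303,410 × 125%/7⌋ = $54,180; SL = ⌊$280,210/7⌋ = $40,030 → take DB $54,180. Book value $249,230.
Year 2: DB = ⌊$249,230 × 125%/7⌋ = $44,505; SL = ⌊$226,030/6⌋ = $37,671 → take DB $44,505. Book value $204,725.
Year 3: DB = ⌊$204,725 × 125%/7⌋ = $36,558; SL = ⌊$181,525/5⌋ = $36,305 → take DB $36,558. Book value $168,167.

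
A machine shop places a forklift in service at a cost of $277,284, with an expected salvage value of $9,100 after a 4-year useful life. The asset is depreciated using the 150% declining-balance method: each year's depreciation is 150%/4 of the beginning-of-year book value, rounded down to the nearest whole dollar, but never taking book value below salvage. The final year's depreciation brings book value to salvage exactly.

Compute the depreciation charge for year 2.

Depreciable base = $277,284 − $9,100 = $268,184.
Year 1: ⌊$277,284 × 150%/4⌋ = $103,981. Book value $173,303.
Year 2: ⌊$173,303 × 150%/4⌋ = $64,988. Book value $108,315.

$64,988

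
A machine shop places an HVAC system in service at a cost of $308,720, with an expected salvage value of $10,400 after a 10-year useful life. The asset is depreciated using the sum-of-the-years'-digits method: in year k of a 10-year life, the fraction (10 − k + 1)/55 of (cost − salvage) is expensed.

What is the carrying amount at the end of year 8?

Depreciable base = $308,720 − $10,400 = $298,320.
Sum of the years' digits = 10+9+8+7+6+5+4+3+2+1 = 55.
Year 1: $298,320 × 10/55 = $54,240. Book value $254,480.
Year 2: $298,320 × 9/55 = $48,816. Book value $205,664.
Year 3: $298,320 × 8/55 = $43,392. Book value $162,272.
Year 4: $298,320 × 7/55 = $37,968. Book value $124,304.
Year 5: $298,320 × 6/55 = $32,544. Book value $91,760.
Year 6: $298,320 × 5/55 = $27,120. Book value $64,640.
Year 7: $298,320 × 4/55 = $21,696. Book value $42,944.
Year 8: $298,320 × 3/55 = $16,272. Book value $26,672.

$26,672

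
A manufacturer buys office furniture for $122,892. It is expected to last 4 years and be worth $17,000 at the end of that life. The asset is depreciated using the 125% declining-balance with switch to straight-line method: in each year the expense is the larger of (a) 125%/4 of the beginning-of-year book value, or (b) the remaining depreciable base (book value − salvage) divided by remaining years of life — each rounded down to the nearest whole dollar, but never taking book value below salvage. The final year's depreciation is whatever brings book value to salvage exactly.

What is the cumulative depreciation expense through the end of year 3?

Depreciable base = $122,892 − $17,000 = $105,892.
Year 1: DB = ⌊$122,892 × 125%/4⌋ = $38,403; SL = ⌊$105,892/4⌋ = $26,473 → take DB $38,403. Book value $84,489.
Year 2: DB = ⌊$84,489 × 125%/4⌋ = $26,402; SL = ⌊$67,489/3⌋ = $22,496 → take DB $26,402. Book value $58,087.
Year 3: DB = ⌊$58,087 × 125%/4⌋ = $18,152; SL = ⌊$41,087/2⌋ = $20,543 → take SL $20,543. Book value $37,544.
Accumulated through year 3 = $122,892 − $37,544 = $85,348.

$85,348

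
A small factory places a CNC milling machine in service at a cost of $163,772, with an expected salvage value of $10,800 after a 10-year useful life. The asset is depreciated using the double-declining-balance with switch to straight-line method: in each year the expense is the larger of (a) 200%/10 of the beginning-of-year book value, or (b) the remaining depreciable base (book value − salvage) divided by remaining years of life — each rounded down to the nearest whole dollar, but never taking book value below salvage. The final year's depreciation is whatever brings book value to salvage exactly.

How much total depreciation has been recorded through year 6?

Depreciable base = $163,772 − $10,800 = $152,972.
Year 1: DB = ⌊$163,772 × 200%/10⌋ = $32,754; SL = ⌊$152,972/10⌋ = $15,297 → take DB $32,754. Book value $131,018.
Year 2: DB = ⌊$131,018 × 200%/10⌋ = $26,203; SL = ⌊$120,218/9⌋ = $13,357 → take DB $26,203. Book value $104,815.
Year 3: DB = ⌊$104,815 × 200%/10⌋ = $20,963; SL = ⌊$94,015/8⌋ = $11,751 → take DB $20,963. Book value $83,852.
Year 4: DB = ⌊$83,852 × 200%/10⌋ = $16,770; SL = ⌊$73,052/7⌋ = $10,436 → take DB $16,770. Book value $67,082.
Year 5: DB = ⌊$67,082 × 200%/10⌋ = $13,416; SL = ⌊$56,282/6⌋ = $9,380 → take DB $13,416. Book value $53,666.
Year 6: DB = ⌊$53,666 × 200%/10⌋ = $10,733; SL = ⌊$42,866/5⌋ = $8,573 → take DB $10,733. Book value $42,933.
Accumulated through year 6 = $163,772 − $42,933 = $120,839.

$120,839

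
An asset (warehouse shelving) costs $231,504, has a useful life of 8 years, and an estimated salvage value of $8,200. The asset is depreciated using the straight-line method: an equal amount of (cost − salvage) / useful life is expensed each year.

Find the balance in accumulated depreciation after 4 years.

Depreciable base = $231,504 − $8,200 = $223,304.
Annual expense = $223,304 / 8 = $27,913.
End of year 1: book value $203,591.
End of year 2: book value $175,678.
End of year 3: book value $147,765.
End of year 4: book value $119,852.
Accumulated through year 4 = $231,504 − $119,852 = $111,652.

$111,652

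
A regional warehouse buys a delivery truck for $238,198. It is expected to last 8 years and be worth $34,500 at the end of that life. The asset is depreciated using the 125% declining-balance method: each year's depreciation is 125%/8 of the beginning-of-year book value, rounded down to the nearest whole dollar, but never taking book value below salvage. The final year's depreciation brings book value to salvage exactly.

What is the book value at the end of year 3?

Depreciable base = $238,198 − $34,500 = $203,698.
Year 1: ⌊$238,198 × 125%/8⌋ = $37,218. Book value $200,980.
Year 2: ⌊$200,980 × 125%/8⌋ = $31,403. Book value $169,577.
Year 3: ⌊$169,577 × 125%/8⌋ = $26,496. Book value $143,081.

$143,081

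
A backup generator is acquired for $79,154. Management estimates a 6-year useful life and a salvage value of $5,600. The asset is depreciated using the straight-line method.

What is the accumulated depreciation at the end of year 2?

$24,518

Depreciable base = $79,154 − $5,600 = $73,554.
Annual expense = $73,554 / 6 = $12,259.
End of year 1: book value $66,895.
End of year 2: book value $54,636.
Accumulated through year 2 = $79,154 − $54,636 = $24,518.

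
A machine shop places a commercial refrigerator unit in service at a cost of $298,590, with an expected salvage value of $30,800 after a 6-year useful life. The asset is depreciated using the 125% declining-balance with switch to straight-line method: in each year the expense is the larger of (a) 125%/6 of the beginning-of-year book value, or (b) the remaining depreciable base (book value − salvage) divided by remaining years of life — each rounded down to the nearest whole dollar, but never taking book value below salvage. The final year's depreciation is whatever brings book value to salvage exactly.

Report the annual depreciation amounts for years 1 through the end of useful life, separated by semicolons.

Depreciable base = $298,590 − $30,800 = $267,790.
Year 1: DB = ⌊$298,590 × 125%/6⌋ = $62,206; SL = ⌊$267,790/6⌋ = $44,631 → take DB $62,206. Book value $236,384.
Year 2: DB = ⌊$236,384 × 125%/6⌋ = $49,246; SL = ⌊$205,584/5⌋ = $41,116 → take DB $49,246. Book value $187,138.
Year 3: DB = ⌊$187,138 × 125%/6⌋ = $38,987; SL = ⌊$156,338/4⌋ = $39,084 → take SL $39,084. Book value $148,054.
Year 4: DB = ⌊$148,054 × 125%/6⌋ = $30,844; SL = ⌊$117,254/3⌋ = $39,084 → take SL $39,084. Book value $108,970.
Year 5: DB = ⌊$108,970 × 125%/6⌋ = $22,702; SL = ⌊$78,170/2⌋ = $39,085 → take SL $39,085. Book value $69,885.
Year 6 (final): $69,885 − $30,800 = $39,085. Book value $30,800.

$62,206; $49,246; $39,084; $39,084; $39,085; $39,085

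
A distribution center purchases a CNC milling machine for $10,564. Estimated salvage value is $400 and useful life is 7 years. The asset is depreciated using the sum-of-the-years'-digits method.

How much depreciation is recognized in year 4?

Depreciable base = $10,564 − $400 = $10,164.
Sum of the years' digits = 7+6+5+4+3+2+1 = 28.
Year 1: $10,164 × 7/28 = $2,541. Book value $8,023.
Year 2: $10,164 × 6/28 = $2,178. Book value $5,845.
Year 3: $10,164 × 5/28 = $1,815. Book value $4,030.
Year 4: $10,164 × 4/28 = $1,452. Book value $2,578.

$1,452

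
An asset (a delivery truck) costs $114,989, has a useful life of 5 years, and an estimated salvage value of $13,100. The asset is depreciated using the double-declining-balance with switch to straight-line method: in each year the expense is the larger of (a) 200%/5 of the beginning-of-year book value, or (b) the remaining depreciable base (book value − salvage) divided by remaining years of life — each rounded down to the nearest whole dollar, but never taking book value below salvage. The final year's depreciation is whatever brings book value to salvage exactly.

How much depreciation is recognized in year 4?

$9,935

Depreciable base = $114,989 − $13,100 = $101,889.
Year 1: DB = ⌊$114,989 × 200%/5⌋ = $45,995; SL = ⌊$101,889/5⌋ = $20,377 → take DB $45,995. Book value $68,994.
Year 2: DB = ⌊$68,994 × 200%/5⌋ = $27,597; SL = ⌊$55,894/4⌋ = $13,973 → take DB $27,597. Book value $41,397.
Year 3: DB = ⌊$41,397 × 200%/5⌋ = $16,558; SL = ⌊$28,297/3⌋ = $9,432 → take DB $16,558. Book value $24,839.
Year 4: DB = ⌊$24,839 × 200%/5⌋ = $9,935; SL = ⌊$11,739/2⌋ = $5,869 → take DB $9,935. Book value $14,904.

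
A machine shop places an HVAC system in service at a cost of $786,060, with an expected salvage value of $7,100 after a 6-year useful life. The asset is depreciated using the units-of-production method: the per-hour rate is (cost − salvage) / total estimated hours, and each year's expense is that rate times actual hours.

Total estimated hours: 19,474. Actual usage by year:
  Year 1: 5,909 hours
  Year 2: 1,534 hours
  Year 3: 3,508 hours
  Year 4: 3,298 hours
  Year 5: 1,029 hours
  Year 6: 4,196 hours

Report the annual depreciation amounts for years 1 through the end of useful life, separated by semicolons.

$236,360; $61,360; $140,320; $131,920; $41,160; $167,840

Depreciable base = $786,060 − $7,100 = $778,960.
Rate = $778,960 / 19,474 hours = $40 per hour.
Year 1: 5,909 × $40 = $236,360. Book value $549,700.
Year 2: 1,534 × $40 = $61,360. Book value $488,340.
Year 3: 3,508 × $40 = $140,320. Book value $348,020.
Year 4: 3,298 × $40 = $131,920. Book value $216,100.
Year 5: 1,029 × $40 = $41,160. Book value $174,940.
Year 6: 4,196 × $40 = $167,840. Book value $7,100.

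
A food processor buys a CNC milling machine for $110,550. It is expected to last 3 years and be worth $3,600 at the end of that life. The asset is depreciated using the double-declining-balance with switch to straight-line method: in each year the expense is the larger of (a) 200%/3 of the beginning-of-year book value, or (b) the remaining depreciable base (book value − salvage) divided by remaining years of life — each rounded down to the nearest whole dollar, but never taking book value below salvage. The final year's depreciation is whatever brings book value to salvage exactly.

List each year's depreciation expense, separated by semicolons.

$73,700; $24,566; $8,684

Depreciable base = $110,550 − $3,600 = $106,950.
Year 1: DB = ⌊$110,550 × 200%/3⌋ = $73,700; SL = ⌊$106,950/3⌋ = $35,650 → take DB $73,700. Book value $36,850.
Year 2: DB = ⌊$36,850 × 200%/3⌋ = $24,566; SL = ⌊$33,250/2⌋ = $16,625 → take DB $24,566. Book value $12,284.
Year 3 (final): $12,284 − $3,600 = $8,684. Book value $3,600.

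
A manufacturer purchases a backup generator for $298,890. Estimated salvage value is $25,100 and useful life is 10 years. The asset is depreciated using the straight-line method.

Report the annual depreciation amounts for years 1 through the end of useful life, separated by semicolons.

$27,379; $27,379; $27,379; $27,379; $27,379; $27,379; $27,379; $27,379; $27,379; $27,379

Depreciable base = $298,890 − $25,100 = $273,790.
Annual expense = $273,790 / 10 = $27,379.
End of year 1: book value $271,511.
End of year 2: book value $244,132.
End of year 3: book value $216,753.
End of year 4: book value $189,374.
End of year 5: book value $161,995.
End of year 6: book value $134,616.
End of year 7: book value $107,237.
End of year 8: book value $79,858.
End of year 9: book value $52,479.
End of year 10: book value $25,100.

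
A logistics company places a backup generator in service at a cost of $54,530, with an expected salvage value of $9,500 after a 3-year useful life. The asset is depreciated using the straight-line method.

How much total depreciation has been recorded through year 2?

Depreciable base = $54,530 − $9,500 = $45,030.
Annual expense = $45,030 / 3 = $15,010.
End of year 1: book value $39,520.
End of year 2: book value $24,510.
Accumulated through year 2 = $54,530 − $24,510 = $30,020.

$30,020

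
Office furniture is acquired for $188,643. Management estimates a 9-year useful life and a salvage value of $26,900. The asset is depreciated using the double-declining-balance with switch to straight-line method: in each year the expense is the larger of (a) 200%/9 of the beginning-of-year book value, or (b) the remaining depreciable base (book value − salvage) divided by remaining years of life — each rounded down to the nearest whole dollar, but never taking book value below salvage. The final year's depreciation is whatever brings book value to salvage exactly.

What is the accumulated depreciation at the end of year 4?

Depreciable base = $188,643 − $26,900 = $161,743.
Year 1: DB = ⌊$188,643 × 200%/9⌋ = $41,920; SL = ⌊$161,743/9⌋ = $17,971 → take DB $41,920. Book value $146,723.
Year 2: DB = ⌊$146,723 × 200%/9⌋ = $32,605; SL = ⌊$119,823/8⌋ = $14,977 → take DB $32,605. Book value $114,118.
Year 3: DB = ⌊$114,118 × 200%/9⌋ = $25,359; SL = ⌊$87,218/7⌋ = $12,459 → take DB $25,359. Book value $88,759.
Year 4: DB = ⌊$88,759 × 200%/9⌋ = $19,724; SL = ⌊$61,859/6⌋ = $10,309 → take DB $19,724. Book value $69,035.
Accumulated through year 4 = $188,643 − $69,035 = $119,608.

$119,608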